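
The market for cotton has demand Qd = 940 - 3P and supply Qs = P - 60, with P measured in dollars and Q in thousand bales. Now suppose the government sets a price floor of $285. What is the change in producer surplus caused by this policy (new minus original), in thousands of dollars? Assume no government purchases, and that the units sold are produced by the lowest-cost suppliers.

-2537.5

Setting quantity demanded equal to quantity supplied, 940 - 3P = P - 60, gives P* = 250 and Q* = 190.
Because the floor (285) lies above the market-clearing price, it is binding.
At P = 285: Qd = 940 - 3·285 = 85 and Qs = 285 - 60 = 225.
Producer surplus without the control is ½ · (250 - 60) · 190 = 18050.
With the floor, 85 units are sold at 285. The supply price at Q = 85 is 145, so PS = ½ · [(285 - 60) + (285 - 145)] · 85 = 15512.5.
Change in producer surplus = 15512.5 - 18050 = -2537.5.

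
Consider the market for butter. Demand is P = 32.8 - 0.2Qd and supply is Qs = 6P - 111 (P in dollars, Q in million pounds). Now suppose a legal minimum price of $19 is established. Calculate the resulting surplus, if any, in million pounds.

0

Rearranging demand gives Qd = 164 - 5P. Equilibrium: 164 - 5P = 6P - 111, so 275 = 11P and P* = 25, Q* = 39.
Since 19 is below P* = 25, the floor does not bind and the free-market outcome prevails.
Since the control does not bind, there is no surplus.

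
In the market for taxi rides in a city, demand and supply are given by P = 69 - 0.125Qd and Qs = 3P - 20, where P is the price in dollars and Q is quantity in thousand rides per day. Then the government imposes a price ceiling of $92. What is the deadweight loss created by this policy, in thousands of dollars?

Rearranging demand gives Qd = 552 - 8P. In a free market, 552 - 8P = 3P - 20 gives the equilibrium P* = 52, Q* = 136.
The ceiling of 92 is above the equilibrium price 52, so it is not binding; the market clears at P* = 52, Q* = 136.
Since the control does not bind, no trades are prevented and deadweight loss is zero.

0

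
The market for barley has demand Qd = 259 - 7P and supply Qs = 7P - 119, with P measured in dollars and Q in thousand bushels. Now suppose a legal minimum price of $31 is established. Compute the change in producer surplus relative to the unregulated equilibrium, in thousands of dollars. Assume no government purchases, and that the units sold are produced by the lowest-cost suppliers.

112

Without the control the market clears where 259 - 7P = 7P - 119, i.e. P* = 27 and Q* = 70.
The floor of 31 is above the equilibrium price 27, so it binds.
At P = 31: Qd = 259 - 7·31 = 42 and Qs = 7·31 - 119 = 98.
Producer surplus without the control is ½ · (27 - 17) · 70 = 350.
With the floor, 42 units are sold at 31. The supply price at Q = 42 is 23, so PS = ½ · [(31 - 17) + (31 - 23)] · 42 = 462.
Change in producer surplus = 462 - 350 = 112.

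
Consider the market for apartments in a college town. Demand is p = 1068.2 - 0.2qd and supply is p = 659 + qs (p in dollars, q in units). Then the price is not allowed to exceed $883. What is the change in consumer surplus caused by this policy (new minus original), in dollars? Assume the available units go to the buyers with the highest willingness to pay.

24839.1

Rearranging demand gives qd = 5341 - 5p; rearranging supply gives qs = p - 659. In a free market, 5341 - 5p = p - 659 gives the equilibrium p* = 1000, q* = 341.
Because the ceiling (883) lies below the market-clearing price, it is binding.
At p = 883: qd = 5341 - 5·883 = 926 and qs = 883 - 659 = 224.
Consumer surplus without the control is ½ · (1068.2 - 1000) · 341 = 11628.1.
With the ceiling, 224 units are sold at 883 (assume they go to the highest-value buyers). The demand price at q = 224 is 1023.4, so CS = ½ · [(1068.2 - 883) + (1023.4 - 883)] · 224 = 36467.2.
Change in consumer surplus = 36467.2 - 11628.1 = 24839.1.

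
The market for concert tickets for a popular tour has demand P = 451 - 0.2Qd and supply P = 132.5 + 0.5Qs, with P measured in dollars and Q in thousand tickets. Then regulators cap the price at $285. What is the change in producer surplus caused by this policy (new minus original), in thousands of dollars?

-28500

Rearranging demand gives Qd = 2255 - 5P; rearranging supply gives Qs = 2P - 265. Setting quantity demanded equal to quantity supplied, 2255 - 5P = 2P - 265, gives P* = 360 and Q* = 455.
Since 285 < 360, the ceiling is binding.
At P = 285: Qd = 2255 - 5·285 = 830 and Qs = 2·285 - 265 = 305.
Producer surplus without the control is ½ · (360 - 132.5) · 455 = 51756.25.
With the ceiling, producers sell 305 units at 285, so PS = ½ · (285 - 132.5) · 305 = 23256.25.
Change in producer surplus = 23256.25 - 51756.25 = -28500.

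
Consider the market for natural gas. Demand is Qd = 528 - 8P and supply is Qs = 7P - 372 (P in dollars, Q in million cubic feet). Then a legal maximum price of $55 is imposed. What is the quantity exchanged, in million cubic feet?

Equilibrium: 528 - 8P = 7P - 372, so 900 = 15P and P* = 60, Q* = 48.
Because the ceiling (55) lies below the market-clearing price, it is binding.
At P = 55: Qd = 528 - 8·55 = 88 and Qs = 7·55 - 372 = 13.
The quantity actually transacted is the short side, supply: 13.

13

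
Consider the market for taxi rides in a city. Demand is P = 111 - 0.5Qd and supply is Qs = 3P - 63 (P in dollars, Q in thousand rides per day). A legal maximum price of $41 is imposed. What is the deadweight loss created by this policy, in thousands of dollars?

960

Rearranging demand gives Qd = 222 - 2P. Without the control the market clears where 222 - 2P = 3P - 63, i.e. P* = 57 and Q* = 108.
Since 41 < 57, the ceiling is binding.
At P = 41: Qd = 222 - 2·41 = 140 and Qs = 3·41 - 63 = 60.
Quantity traded falls to 60. At Q = 60 the demand price is (222 - 60)/2 = 81 and the supply price is (63 + 60)/3 = 41.
Deadweight loss = ½ · (81 - 41) · (108 - 60) = ½ · 40 · 48 = 960.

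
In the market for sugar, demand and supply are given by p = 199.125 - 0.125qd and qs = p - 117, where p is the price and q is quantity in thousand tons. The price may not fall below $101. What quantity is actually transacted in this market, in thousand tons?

Rearranging demand gives qd = 1593 - 8p. Setting quantity demanded equal to quantity supplied, 1593 - 8p = p - 117, gives p* = 190 and q* = 73.
The floor of 101 is below the equilibrium price 190, so it is not binding; the market clears at p* = 190, q* = 73.

73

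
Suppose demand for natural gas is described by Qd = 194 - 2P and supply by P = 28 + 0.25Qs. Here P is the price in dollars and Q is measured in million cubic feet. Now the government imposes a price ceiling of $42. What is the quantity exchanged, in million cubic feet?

Rearranging supply gives Qs = 4P - 112. Without the control the market clears where 194 - 2P = 4P - 112, i.e. P* = 51 and Q* = 92.
Since 42 < 51, the ceiling is binding.
At P = 42: Qd = 194 - 2·42 = 110 and Qs = 4·42 - 112 = 56.
The quantity actually transacted is the short side, supply: 56.

56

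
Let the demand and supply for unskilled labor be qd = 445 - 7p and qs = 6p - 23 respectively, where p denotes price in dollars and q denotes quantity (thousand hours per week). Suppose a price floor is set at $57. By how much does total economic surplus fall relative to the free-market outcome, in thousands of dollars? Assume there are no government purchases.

3344.25

Without the control the market clears where 445 - 7p = 6p - 23, i.e. p* = 36 and q* = 193.
Since 57 > 36, the floor is binding.
At p = 57: qd = 445 - 7·57 = 46 and qs = 6·57 - 23 = 319.
Quantity traded falls to 46. At q = 46 the demand price is (445 - 46)/7 = 57 and the supply price is (23 + 46)/6 = 11.5.
Deadweight loss = ½ · (57 - 11.5) · (193 - 46) = ½ · 45.5 · 147 = 3344.25.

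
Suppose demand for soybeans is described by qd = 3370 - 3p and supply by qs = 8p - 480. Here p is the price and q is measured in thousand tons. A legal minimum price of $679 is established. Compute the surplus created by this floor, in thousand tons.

Without the control the market clears where 3370 - 3p = 8p - 480, i.e. p* = 350 and q* = 2320.
Since 679 > 350, the floor is binding.
At p = 679: qd = 3370 - 3·679 = 1333 and qs = 8·679 - 480 = 4952.
Surplus = qs - qd = 4952 - 1333 = 3619.

3619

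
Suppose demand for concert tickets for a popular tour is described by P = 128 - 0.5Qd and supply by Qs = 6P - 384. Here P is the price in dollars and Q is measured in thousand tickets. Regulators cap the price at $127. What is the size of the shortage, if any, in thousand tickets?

Rearranging demand gives Qd = 256 - 2P. Setting quantity demanded equal to quantity supplied, 256 - 2P = 6P - 384, gives P* = 80 and Q* = 96.
The ceiling of 127 is above the equilibrium price 80, so it is not binding; the market clears at P* = 80, Q* = 96.
Since the control does not bind, there is no shortage.

0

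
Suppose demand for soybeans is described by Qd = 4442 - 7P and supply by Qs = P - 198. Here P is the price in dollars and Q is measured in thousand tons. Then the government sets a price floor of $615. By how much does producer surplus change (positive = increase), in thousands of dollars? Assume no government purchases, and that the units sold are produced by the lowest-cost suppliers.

Without the control the market clears where 4442 - 7P = P - 198, i.e. P* = 580 and Q* = 382.
The floor of 615 is above the equilibrium price 580, so it binds.
At P = 615: Qd = 4442 - 7·615 = 137 and Qs = 615 - 198 = 417.
Producer surplus without the control is ½ · (580 - 198) · 382 = 72962.
With the floor, 137 units are sold at 615. The supply price at Q = 137 is 335, so PS = ½ · [(615 - 198) + (615 - 335)] · 137 = 47744.5.
Change in producer surplus = 47744.5 - 72962 = -25217.5.

-25217.5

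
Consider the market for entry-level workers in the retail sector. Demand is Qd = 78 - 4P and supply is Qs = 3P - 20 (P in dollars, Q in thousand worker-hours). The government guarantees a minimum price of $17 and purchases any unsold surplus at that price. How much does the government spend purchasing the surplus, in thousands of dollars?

357

Setting quantity demanded equal to quantity supplied, 78 - 4P = 3P - 20, gives P* = 14 and Q* = 22.
The floor of 17 is above the equilibrium price 14, so it binds.
At P = 17: Qd = 78 - 4·17 = 10 and Qs = 3·17 - 20 = 31.
Surplus = Qs - Qd = 21.
Government expenditure = surplus × support price = 21 × 17 = 357.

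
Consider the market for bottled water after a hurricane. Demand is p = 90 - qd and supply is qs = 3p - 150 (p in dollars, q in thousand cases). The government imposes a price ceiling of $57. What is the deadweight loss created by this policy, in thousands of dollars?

Rearranging demand gives qd = 90 - p. Without the control the market clears where 90 - p = 3p - 150, i.e. p* = 60 and q* = 30.
The ceiling of 57 is below the equilibrium price 60, so it binds.
At p = 57: qd = 90 - 57 = 33 and qs = 3·57 - 150 = 21.
Quantity traded falls to 21. At q = 21 the demand price is 90 - 21 = 69 and the supply price is (150 + 21)/3 = 57.
Deadweight loss = ½ · (69 - 57) · (30 - 21) = ½ · 12 · 9 = 54.

54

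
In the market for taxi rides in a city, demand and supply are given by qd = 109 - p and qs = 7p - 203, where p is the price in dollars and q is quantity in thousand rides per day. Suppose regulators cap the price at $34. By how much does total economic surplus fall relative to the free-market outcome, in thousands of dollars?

700

In a free market, 109 - p = 7p - 203 gives the equilibrium p* = 39, q* = 70.
The ceiling of 34 is below the equilibrium price 39, so it binds.
At p = 34: qd = 109 - 34 = 75 and qs = 7·34 - 203 = 35.
Quantity traded falls to 35. At q = 35 the demand price is 109 - 35 = 74 and the supply price is (203 + 35)/7 = 34.
Deadweight loss = ½ · (74 - 34) · (70 - 35) = ½ · 40 · 35 = 700.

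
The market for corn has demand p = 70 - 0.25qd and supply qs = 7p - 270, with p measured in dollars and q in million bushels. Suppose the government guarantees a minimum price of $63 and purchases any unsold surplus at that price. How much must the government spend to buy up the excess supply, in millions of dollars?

9009

Rearranging demand gives qd = 280 - 4p. Without the control the market clears where 280 - 4p = 7p - 270, i.e. p* = 50 and q* = 80.
Since 63 > 50, the floor is binding.
At p = 63: qd = 280 - 4·63 = 28 and qs = 7·63 - 270 = 171.
Surplus = qs - qd = 143.
Government expenditure = surplus × support price = 143 × 63 = 9009.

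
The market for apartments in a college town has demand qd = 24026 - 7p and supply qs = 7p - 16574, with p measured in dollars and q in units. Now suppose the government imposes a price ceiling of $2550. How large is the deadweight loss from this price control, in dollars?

857500

Setting quantity demanded equal to quantity supplied, 24026 - 7p = 7p - 16574, gives p* = 2900 and q* = 3726.
The ceiling of 2550 is below the equilibrium price 2900, so it binds.
At p = 2550: qd = 24026 - 7·2550 = 6176 and qs = 7·2550 - 16574 = 1276.
Quantity traded falls to 1276. At q = 1276 the demand price is (24026 - 1276)/7 = 3250 and the supply price is (16574 + 1276)/7 = 2550.
Deadweight loss = ½ · (3250 - 2550) · (3726 - 1276) = ½ · 700 · 2450 = 857500.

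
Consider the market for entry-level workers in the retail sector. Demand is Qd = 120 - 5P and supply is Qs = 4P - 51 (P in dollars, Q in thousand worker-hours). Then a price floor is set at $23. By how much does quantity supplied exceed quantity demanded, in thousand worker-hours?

Without the control the market clears where 120 - 5P = 4P - 51, i.e. P* = 19 and Q* = 25.
The floor of 23 is above the equilibrium price 19, so it binds.
At P = 23: Qd = 120 - 5·23 = 5 and Qs = 4·23 - 51 = 41.
Surplus = Qs - Qd = 41 - 5 = 36.

36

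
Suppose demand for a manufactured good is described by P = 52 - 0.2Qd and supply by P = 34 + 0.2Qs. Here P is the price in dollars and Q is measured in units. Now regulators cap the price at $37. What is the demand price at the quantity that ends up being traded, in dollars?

49

Rearranging demand gives Qd = 260 - 5P; rearranging supply gives Qs = 5P - 170. Setting quantity demanded equal to quantity supplied, 260 - 5P = 5P - 170, gives P* = 43 and Q* = 45.
Because the ceiling (37) lies below the market-clearing price, it is binding.
At P = 37: Qd = 260 - 5·37 = 75 and Qs = 5·37 - 170 = 15.
Only 15 units reach the market. On the demand curve, the marginal buyer's willingness to pay at Q = 15 is (260 - 15)/5 = 49.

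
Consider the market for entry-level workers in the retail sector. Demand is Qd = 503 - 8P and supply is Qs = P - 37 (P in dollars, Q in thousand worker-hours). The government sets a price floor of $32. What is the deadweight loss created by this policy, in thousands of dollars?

In a free market, 503 - 8P = P - 37 gives the equilibrium P* = 60, Q* = 23.
Since 32 is below P* = 60, the floor does not bind and the free-market outcome prevails.
Since the control does not bind, no trades are prevented and deadweight loss is zero.

0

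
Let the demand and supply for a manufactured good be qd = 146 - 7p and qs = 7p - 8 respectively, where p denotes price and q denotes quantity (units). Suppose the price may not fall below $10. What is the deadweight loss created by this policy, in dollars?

Without the control the market clears where 146 - 7p = 7p - 8, i.e. p* = 11 and q* = 69.
Since 10 is below p* = 11, the floor does not bind and the free-market outcome prevails.
Since the control does not bind, no trades are prevented and deadweight loss is zero.

0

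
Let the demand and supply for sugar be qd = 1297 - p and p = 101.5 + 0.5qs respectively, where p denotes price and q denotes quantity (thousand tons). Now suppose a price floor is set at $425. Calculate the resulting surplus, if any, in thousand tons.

Rearranging supply gives qs = 2p - 203. Setting quantity demanded equal to quantity supplied, 1297 - p = 2p - 203, gives p* = 500 and q* = 797.
Since 425 is below p* = 500, the floor does not bind and the free-market outcome prevails.
Since the control does not bind, there is no surplus.

0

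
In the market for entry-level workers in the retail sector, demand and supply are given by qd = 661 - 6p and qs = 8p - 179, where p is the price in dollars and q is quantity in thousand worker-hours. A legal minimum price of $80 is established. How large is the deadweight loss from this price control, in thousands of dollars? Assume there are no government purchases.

Equilibrium: 661 - 6p = 8p - 179, so 840 = 14p and p* = 60, q* = 301.
Because the floor (80) lies above the market-clearing price, it is binding.
At p = 80: qd = 661 - 6·80 = 181 and qs = 8·80 - 179 = 461.
Quantity traded falls to 181. At q = 181 the demand price is (661 - 181)/6 = 80 and the supply price is (179 + 181)/8 = 45.
Deadweight loss = ½ · (80 - 45) · (301 - 181) = ½ · 35 · 120 = 2100.

2100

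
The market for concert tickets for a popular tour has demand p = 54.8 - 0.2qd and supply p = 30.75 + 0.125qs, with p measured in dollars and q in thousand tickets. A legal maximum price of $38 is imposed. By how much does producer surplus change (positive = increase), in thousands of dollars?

Rearranging demand gives qd = 274 - 5p; rearranging supply gives qs = 8p - 246. Setting quantity demanded equal to quantity supplied, 274 - 5p = 8p - 246, gives p* = 40 and q* = 74.
Since 38 < 40, the ceiling is binding.
At p = 38: qd = 274 - 5·38 = 84 and qs = 8·38 - 246 = 58.
Producer surplus without the control is ½ · (40 - 30.75) · 74 = 342.25.
With the ceiling, producers sell 58 units at 38, so PS = ½ · (38 - 30.75) · 58 = 210.25.
Change in producer surplus = 210.25 - 342.25 = -132.

-132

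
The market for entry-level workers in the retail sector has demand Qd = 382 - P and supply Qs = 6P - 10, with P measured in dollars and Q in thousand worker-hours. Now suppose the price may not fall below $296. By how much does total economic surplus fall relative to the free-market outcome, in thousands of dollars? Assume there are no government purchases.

Without the control the market clears where 382 - P = 6P - 10, i.e. P* = 56 and Q* = 326.
Because the floor (296) lies above the market-clearing price, it is binding.
At P = 296: Qd = 382 - 296 = 86 and Qs = 6·296 - 10 = 1766.
Quantity traded falls to 86. At Q = 86 the demand price is 382 - 86 = 296 and the supply price is (10 + 86)/6 = 16.
Deadweight loss = ½ · (296 - 16) · (326 - 86) = ½ · 280 · 240 = 33600.

33600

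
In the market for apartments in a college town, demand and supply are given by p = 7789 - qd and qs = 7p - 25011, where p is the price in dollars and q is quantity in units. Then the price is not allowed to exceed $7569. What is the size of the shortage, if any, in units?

0

Rearranging demand gives qd = 7789 - p. In a free market, 7789 - p = 7p - 25011 gives the equilibrium p* = 4100, q* = 3689.
The ceiling of 7569 is above the equilibrium price 4100, so it is not binding; the market clears at p* = 4100, q* = 3689.
Since the control does not bind, there is no shortage.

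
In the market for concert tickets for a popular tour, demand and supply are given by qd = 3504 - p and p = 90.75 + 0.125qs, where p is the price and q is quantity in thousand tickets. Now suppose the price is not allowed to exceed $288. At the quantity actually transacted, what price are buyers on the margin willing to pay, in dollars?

1926

Rearranging supply gives qs = 8p - 726. Setting quantity demanded equal to quantity supplied, 3504 - p = 8p - 726, gives p* = 470 and q* = 3034.
Because the ceiling (288) lies below the market-clearing price, it is binding.
At p = 288: qd = 3504 - 288 = 3216 and qs = 8·288 - 726 = 1578.
Only 1578 units reach the market. On the demand curve, the marginal buyer's willingness to pay at q = 1578 is (3504 - 1578) = 1926.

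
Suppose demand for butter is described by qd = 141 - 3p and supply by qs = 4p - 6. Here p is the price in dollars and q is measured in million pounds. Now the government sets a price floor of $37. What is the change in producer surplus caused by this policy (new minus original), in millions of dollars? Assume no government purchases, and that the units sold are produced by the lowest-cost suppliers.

192

In a free market, 141 - 3p = 4p - 6 gives the equilibrium p* = 21, q* = 78.
The floor of 37 is above the equilibrium price 21, so it binds.
At p = 37: qd = 141 - 3·37 = 30 and qs = 4·37 - 6 = 142.
Producer surplus without the control is ½ · (21 - 1.5) · 78 = 760.5.
With the floor, 30 units are sold at 37. The supply price at q = 30 is 9, so PS = ½ · [(37 - 1.5) + (37 - 9)] · 30 = 952.5.
Change in producer surplus = 952.5 - 760.5 = 192.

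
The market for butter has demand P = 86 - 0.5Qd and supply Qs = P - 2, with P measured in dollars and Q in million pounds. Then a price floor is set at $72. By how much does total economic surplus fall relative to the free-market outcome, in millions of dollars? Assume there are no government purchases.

588

Rearranging demand gives Qd = 172 - 2P. Setting quantity demanded equal to quantity supplied, 172 - 2P = P - 2, gives P* = 58 and Q* = 56.
The floor of 72 is above the equilibrium price 58, so it binds.
At P = 72: Qd = 172 - 2·72 = 28 and Qs = 72 - 2 = 70.
Quantity traded falls to 28. At Q = 28 the demand price is (172 - 28)/2 = 72 and the supply price is 2 + 28 = 30.
Deadweight loss = ½ · (72 - 30) · (56 - 28) = ½ · 42 · 28 = 588.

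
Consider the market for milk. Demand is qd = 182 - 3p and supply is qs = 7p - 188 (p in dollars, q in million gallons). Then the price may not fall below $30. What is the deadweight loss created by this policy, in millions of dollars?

Equilibrium: 182 - 3p = 7p - 188, so 370 = 10p and p* = 37, q* = 71.
Since 30 is below p* = 37, the floor does not bind and the free-market outcome prevails.
Since the control does not bind, no trades are prevented and deadweight loss is zero.

0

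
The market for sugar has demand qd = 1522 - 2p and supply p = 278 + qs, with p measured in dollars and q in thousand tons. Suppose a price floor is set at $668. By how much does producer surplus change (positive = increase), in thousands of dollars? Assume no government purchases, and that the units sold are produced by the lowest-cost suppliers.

Rearranging supply gives qs = p - 278. In a free market, 1522 - 2p = p - 278 gives the equilibrium p* = 600, q* = 322.
Since 668 > 600, the floor is binding.
At p = 668: qd = 1522 - 2·668 = 186 and qs = 668 - 278 = 390.
Producer surplus without the control is ½ · (600 - 278) · 322 = 51842.
With the floor, 186 units are sold at 668. The supply price at q = 186 is 464, so PS = ½ · [(668 - 278) + (668 - 464)] · 186 = 55242.
Change in producer surplus = 55242 - 51842 = 3400.

3400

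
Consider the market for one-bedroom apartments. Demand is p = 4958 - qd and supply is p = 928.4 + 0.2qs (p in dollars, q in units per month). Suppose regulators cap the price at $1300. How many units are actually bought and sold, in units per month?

1858

Rearranging demand gives qd = 4958 - p; rearranging supply gives qs = 5p - 4642. Setting quantity demanded equal to quantity supplied, 4958 - p = 5p - 4642, gives p* = 1600 and q* = 3358.
Because the ceiling (1300) lies below the market-clearing price, it is binding.
At p = 1300: qd = 4958 - 1300 = 3658 and qs = 5·1300 - 4642 = 1858.
The quantity actually transacted is the short side, supply: 1858.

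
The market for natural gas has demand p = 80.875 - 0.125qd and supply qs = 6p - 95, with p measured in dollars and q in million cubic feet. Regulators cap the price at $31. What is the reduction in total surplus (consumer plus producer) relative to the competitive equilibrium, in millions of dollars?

Rearranging demand gives qd = 647 - 8p. In a free market, 647 - 8p = 6p - 95 gives the equilibrium p* = 53, q* = 223.
Since 31 < 53, the ceiling is binding.
At p = 31: qd = 647 - 8·31 = 399 and qs = 6·31 - 95 = 91.
Quantity traded falls to 91. At q = 91 the demand price is (647 - 91)/8 = 69.5 and the supply price is (95 + 91)/6 = 31.
Deadweight loss = ½ · (69.5 - 31) · (223 - 91) = ½ · 38.5 · 132 = 2541.

2541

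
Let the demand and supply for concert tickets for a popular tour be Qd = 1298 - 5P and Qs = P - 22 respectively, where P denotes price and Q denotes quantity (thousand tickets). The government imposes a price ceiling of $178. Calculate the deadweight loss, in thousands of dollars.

1058.4

In a free market, 1298 - 5P = P - 22 gives the equilibrium P* = 220, Q* = 198.
The ceiling of 178 is below the equilibrium price 220, so it binds.
At P = 178: Qd = 1298 - 5·178 = 408 and Qs = 178 - 22 = 156.
Quantity traded falls to 156. At Q = 156 the demand price is (1298 - 156)/5 = 228.4 and the supply price is 22 + 156 = 178.
Deadweight loss = ½ · (228.4 - 178) · (198 - 156) = ½ · 50.4 · 42 = 1058.4.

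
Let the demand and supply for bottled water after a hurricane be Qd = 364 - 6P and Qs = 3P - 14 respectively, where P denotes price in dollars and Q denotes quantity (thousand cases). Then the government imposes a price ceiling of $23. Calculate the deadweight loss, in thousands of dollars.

Setting quantity demanded equal to quantity supplied, 364 - 6P = 3P - 14, gives P* = 42 and Q* = 112.
The ceiling of 23 is below the equilibrium price 42, so it binds.
At P = 23: Qd = 364 - 6·23 = 226 and Qs = 3·23 - 14 = 55.
Quantity traded falls to 55. At Q = 55 the demand price is (364 - 55)/6 = 51.5 and the supply price is (14 + 55)/3 = 23.
Deadweight loss = ½ · (51.5 - 23) · (112 - 55) = ½ · 28.5 · 57 = 812.25.

812.25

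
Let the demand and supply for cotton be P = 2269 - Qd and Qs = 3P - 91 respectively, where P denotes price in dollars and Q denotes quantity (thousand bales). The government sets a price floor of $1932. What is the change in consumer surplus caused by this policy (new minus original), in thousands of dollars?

-1352736

Rearranging demand gives Qd = 2269 - P. Setting quantity demanded equal to quantity supplied, 2269 - P = 3P - 91, gives P* = 590 and Q* = 1679.
The floor of 1932 is above the equilibrium price 590, so it binds.
At P = 1932: Qd = 2269 - 1932 = 337 and Qs = 3·1932 - 91 = 5705.
Consumer surplus without the control is ½ · (2269 - 590) · 1679 = 1409520.5.
With the floor, consumers buy 337 units at 1932, so CS = ½ · (2269 - 1932) · 337 = 56784.5.
Change in consumer surplus = 56784.5 - 1409520.5 = -1352736.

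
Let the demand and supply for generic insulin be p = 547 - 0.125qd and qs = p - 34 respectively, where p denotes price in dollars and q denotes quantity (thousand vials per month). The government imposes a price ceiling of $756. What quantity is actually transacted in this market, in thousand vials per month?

Rearranging demand gives qd = 4376 - 8p. Without the control the market clears where 4376 - 8p = p - 34, i.e. p* = 490 and q* = 456.
The ceiling of 756 is above the equilibrium price 490, so it is not binding; the market clears at p* = 490, q* = 456.

456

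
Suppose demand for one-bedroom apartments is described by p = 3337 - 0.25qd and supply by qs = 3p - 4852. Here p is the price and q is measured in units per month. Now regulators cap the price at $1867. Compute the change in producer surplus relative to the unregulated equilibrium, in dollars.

-1354950.5

Rearranging demand gives qd = 13348 - 4p. In a free market, 13348 - 4p = 3p - 4852 gives the equilibrium p* = 2600, q* = 2948.
Since 1867 < 2600, the ceiling is binding.
At p = 1867: qd = 13348 - 4·1867 = 5880 and qs = 3·1867 - 4852 = 749.
Producer surplus without the control is ½ · (2600 - 4852/3) · 2948 = 4345352/3.
With the ceiling, producers sell 749 units at 1867, so PS = ½ · (1867 - 4852/3) · 749 = 561001/6.
Change in producer surplus = 561001/6 - 4345352/3 = -1354950.5.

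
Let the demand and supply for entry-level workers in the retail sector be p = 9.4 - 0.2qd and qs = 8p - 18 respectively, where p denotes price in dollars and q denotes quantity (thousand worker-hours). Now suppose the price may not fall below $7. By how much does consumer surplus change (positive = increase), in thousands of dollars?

-34

Rearranging demand gives qd = 47 - 5p. In a free market, 47 - 5p = 8p - 18 gives the equilibrium p* = 5, q* = 22.
The floor of 7 is above the equilibrium price 5, so it binds.
At p = 7: qd = 47 - 5·7 = 12 and qs = 8·7 - 18 = 38.
Consumer surplus without the control is ½ · (9.4 - 5) · 22 = 48.4.
With the floor, consumers buy 12 units at 7, so CS = ½ · (9.4 - 7) · 12 = 14.4.
Change in consumer surplus = 14.4 - 48.4 = -34.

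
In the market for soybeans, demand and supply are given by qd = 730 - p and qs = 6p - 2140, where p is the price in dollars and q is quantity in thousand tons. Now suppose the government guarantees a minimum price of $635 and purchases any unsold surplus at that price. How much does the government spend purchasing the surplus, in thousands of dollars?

In a free market, 730 - p = 6p - 2140 gives the equilibrium p* = 410, q* = 320.
Since 635 > 410, the floor is binding.
At p = 635: qd = 730 - 635 = 95 and qs = 6·635 - 2140 = 1670.
Surplus = qs - qd = 1575.
Government expenditure = surplus × support price = 1575 × 635 = 1000125.

1000125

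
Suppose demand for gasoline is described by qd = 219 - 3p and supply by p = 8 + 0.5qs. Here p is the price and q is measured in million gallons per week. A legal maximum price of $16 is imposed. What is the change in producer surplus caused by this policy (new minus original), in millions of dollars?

-1457

Rearranging supply gives qs = 2p - 16. In a free market, 219 - 3p = 2p - 16 gives the equilibrium p* = 47, q* = 78.
Since 16 < 47, the ceiling is binding.
At p = 16: qd = 219 - 3·16 = 171 and qs = 2·16 - 16 = 16.
Producer surplus without the control is ½ · (47 - 8) · 78 = 1521.
With the ceiling, producers sell 16 units at 16, so PS = ½ · (16 - 8) · 16 = 64.
Change in producer surplus = 64 - 1521 = -1457.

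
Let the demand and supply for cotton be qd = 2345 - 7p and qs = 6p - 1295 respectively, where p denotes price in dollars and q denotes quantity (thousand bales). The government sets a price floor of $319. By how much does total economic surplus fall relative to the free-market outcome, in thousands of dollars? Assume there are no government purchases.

11534.25

In a free market, 2345 - 7p = 6p - 1295 gives the equilibrium p* = 280, q* = 385.
Because the floor (319) lies above the market-clearing price, it is binding.
At p = 319: qd = 2345 - 7·319 = 112 and qs = 6·319 - 1295 = 619.
Quantity traded falls to 112. At q = 112 the demand price is (2345 - 112)/7 = 319 and the supply price is (1295 + 112)/6 = 234.5.
Deadweight loss = ½ · (319 - 234.5) · (385 - 112) = ½ · 84.5 · 273 = 11534.25.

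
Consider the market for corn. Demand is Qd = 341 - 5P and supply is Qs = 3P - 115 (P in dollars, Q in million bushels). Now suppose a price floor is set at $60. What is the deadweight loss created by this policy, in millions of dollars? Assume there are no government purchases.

Without the control the market clears where 341 - 5P = 3P - 115, i.e. P* = 57 and Q* = 56.
Because the floor (60) lies above the market-clearing price, it is binding.
At P = 60: Qd = 341 - 5·60 = 41 and Qs = 3·60 - 115 = 65.
Quantity traded falls to 41. At Q = 41 the demand price is (341 - 41)/5 = 60 and the supply price is (115 + 41)/3 = 52.
Deadweight loss = ½ · (60 - 52) · (56 - 41) = ½ · 8 · 15 = 60.

60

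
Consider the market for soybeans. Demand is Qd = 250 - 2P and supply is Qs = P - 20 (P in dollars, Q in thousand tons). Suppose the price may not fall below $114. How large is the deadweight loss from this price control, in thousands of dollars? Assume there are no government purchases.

In a free market, 250 - 2P = P - 20 gives the equilibrium P* = 90, Q* = 70.
The floor of 114 is above the equilibrium price 90, so it binds.
At P = 114: Qd = 250 - 2·114 = 22 and Qs = 114 - 20 = 94.
Quantity traded falls to 22. At Q = 22 the demand price is (250 - 22)/2 = 114 and the supply price is 20 + 22 = 42.
Deadweight loss = ½ · (114 - 42) · (70 - 22) = ½ · 72 · 48 = 1728.

1728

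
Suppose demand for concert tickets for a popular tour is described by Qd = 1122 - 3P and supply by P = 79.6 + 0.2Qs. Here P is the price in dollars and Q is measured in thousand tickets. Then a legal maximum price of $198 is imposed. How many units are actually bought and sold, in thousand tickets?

552

Rearranging supply gives Qs = 5P - 398. In a free market, 1122 - 3P = 5P - 398 gives the equilibrium P* = 190, Q* = 552.
The ceiling of 198 is above the equilibrium price 190, so it is not binding; the market clears at P* = 190, Q* = 552.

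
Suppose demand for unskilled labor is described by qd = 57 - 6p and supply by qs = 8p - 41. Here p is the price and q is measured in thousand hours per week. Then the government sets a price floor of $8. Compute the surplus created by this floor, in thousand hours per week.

14

Without the control the market clears where 57 - 6p = 8p - 41, i.e. p* = 7 and q* = 15.
Because the floor (8) lies above the market-clearing price, it is binding.
At p = 8: qd = 57 - 6·8 = 9 and qs = 8·8 - 41 = 23.
Surplus = qs - qd = 23 - 9 = 14.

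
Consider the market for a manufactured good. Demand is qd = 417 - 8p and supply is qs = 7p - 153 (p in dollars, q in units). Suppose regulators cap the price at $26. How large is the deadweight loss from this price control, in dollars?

Setting quantity demanded equal to quantity supplied, 417 - 8p = 7p - 153, gives p* = 38 and q* = 113.
Because the ceiling (26) lies below the market-clearing price, it is binding.
At p = 26: qd = 417 - 8·26 = 209 and qs = 7·26 - 153 = 29.
Quantity traded falls to 29. At q = 29 the demand price is (417 - 29)/8 = 48.5 and the supply price is (153 + 29)/7 = 26.
Deadweight loss = ½ · (48.5 - 26) · (113 - 29) = ½ · 22.5 · 84 = 945.

945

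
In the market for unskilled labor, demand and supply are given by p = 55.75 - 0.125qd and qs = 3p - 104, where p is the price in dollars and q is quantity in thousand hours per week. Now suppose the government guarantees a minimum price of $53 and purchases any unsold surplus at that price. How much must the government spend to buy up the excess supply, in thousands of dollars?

1749

Rearranging demand gives qd = 446 - 8p. In a free market, 446 - 8p = 3p - 104 gives the equilibrium p* = 50, q* = 46.
Since 53 > 50, the floor is binding.
At p = 53: qd = 446 - 8·53 = 22 and qs = 3·53 - 104 = 55.
Surplus = qs - qd = 33.
Government expenditure = surplus × support price = 33 × 53 = 1749.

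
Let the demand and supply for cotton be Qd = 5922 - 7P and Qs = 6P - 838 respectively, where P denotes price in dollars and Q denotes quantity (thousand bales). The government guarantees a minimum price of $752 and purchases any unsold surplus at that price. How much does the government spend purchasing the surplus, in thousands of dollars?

Without the control the market clears where 5922 - 7P = 6P - 838, i.e. P* = 520 and Q* = 2282.
Since 752 > 520, the floor is binding.
At P = 752: Qd = 5922 - 7·752 = 658 and Qs = 6·752 - 838 = 3674.
Surplus = Qs - Qd = 3016.
Government expenditure = surplus × support price = 3016 × 752 = 2268032.

2268032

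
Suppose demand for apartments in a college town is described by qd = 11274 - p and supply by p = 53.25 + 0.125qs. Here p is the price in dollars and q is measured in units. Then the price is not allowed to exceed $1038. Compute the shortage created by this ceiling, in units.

Rearranging supply gives qs = 8p - 426. Equilibrium: 11274 - p = 8p - 426, so 11700 = 9p and p* = 1300, q* = 9974.
Since 1038 < 1300, the ceiling is binding.
At p = 1038: qd = 11274 - 1038 = 10236 and qs = 8·1038 - 426 = 7878.
Shortage = qd - qs = 10236 - 7878 = 2358.

2358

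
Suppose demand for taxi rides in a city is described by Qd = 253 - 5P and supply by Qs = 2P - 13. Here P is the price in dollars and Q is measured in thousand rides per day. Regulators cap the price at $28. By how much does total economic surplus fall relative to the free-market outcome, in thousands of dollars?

140

Without the control the market clears where 253 - 5P = 2P - 13, i.e. P* = 38 and Q* = 63.
Because the ceiling (28) lies below the market-clearing price, it is binding.
At P = 28: Qd = 253 - 5·28 = 113 and Qs = 2·28 - 13 = 43.
Quantity traded falls to 43. At Q = 43 the demand price is (253 - 43)/5 = 42 and the supply price is (13 + 43)/2 = 28.
Deadweight loss = ½ · (42 - 28) · (63 - 43) = ½ · 14 · 20 = 140.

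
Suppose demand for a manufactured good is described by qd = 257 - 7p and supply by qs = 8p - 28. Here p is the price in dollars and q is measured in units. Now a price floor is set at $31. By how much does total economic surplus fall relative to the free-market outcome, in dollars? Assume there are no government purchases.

In a free market, 257 - 7p = 8p - 28 gives the equilibrium p* = 19, q* = 124.
Since 31 > 19, the floor is binding.
At p = 31: qd = 257 - 7·31 = 40 and qs = 8·31 - 28 = 220.
Quantity traded falls to 40. At q = 40 the demand price is (257 - 40)/7 = 31 and the supply price is (28 + 40)/8 = 8.5.
Deadweight loss = ½ · (31 - 8.5) · (124 - 40) = ½ · 22.5 · 84 = 945.

945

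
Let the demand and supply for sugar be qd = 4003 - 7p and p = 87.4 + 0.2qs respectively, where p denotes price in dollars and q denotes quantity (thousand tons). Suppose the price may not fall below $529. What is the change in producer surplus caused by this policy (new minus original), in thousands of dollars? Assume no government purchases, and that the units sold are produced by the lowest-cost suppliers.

Rearranging supply gives qs = 5p - 437. In a free market, 4003 - 7p = 5p - 437 gives the equilibrium p* = 370, q* = 1413.
Since 529 > 370, the floor is binding.
At p = 529: qd = 4003 - 7·529 = 300 and qs = 5·529 - 437 = 2208.
Producer surplus without the control is ½ · (370 - 87.4) · 1413 = 199656.9.
With the floor, 300 units are sold at 529. The supply price at q = 300 is 147.4, so PS = ½ · [(529 - 87.4) + (529 - 147.4)] · 300 = 123480.
Change in producer surplus = 123480 - 199656.9 = -76176.9.

-76176.9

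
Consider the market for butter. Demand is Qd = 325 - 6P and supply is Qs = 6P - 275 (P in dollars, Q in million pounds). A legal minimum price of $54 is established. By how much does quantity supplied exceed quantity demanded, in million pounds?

48

Setting quantity demanded equal to quantity supplied, 325 - 6P = 6P - 275, gives P* = 50 and Q* = 25.
Because the floor (54) lies above the market-clearing price, it is binding.
At P = 54: Qd = 325 - 6·54 = 1 and Qs = 6·54 - 275 = 49.
Surplus = Qs - Qd = 49 - 1 = 48.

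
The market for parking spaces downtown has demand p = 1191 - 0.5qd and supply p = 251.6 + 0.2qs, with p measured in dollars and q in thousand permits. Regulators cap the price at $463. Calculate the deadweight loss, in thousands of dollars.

Rearranging demand gives qd = 2382 - 2p; rearranging supply gives qs = 5p - 1258. Setting quantity demanded equal to quantity supplied, 2382 - 2p = 5p - 1258, gives p* = 520 and q* = 1342.
The ceiling of 463 is below the equilibrium price 520, so it binds.
At p = 463: qd = 2382 - 2·463 = 1456 and qs = 5·463 - 1258 = 1057.
Quantity traded falls to 1057. At q = 1057 the demand price is (2382 - 1057)/2 = 662.5 and the supply price is (1258 + 1057)/5 = 463.
Deadweight loss = ½ · (662.5 - 463) · (1342 - 1057) = ½ · 199.5 · 285 = 28428.75.

28428.75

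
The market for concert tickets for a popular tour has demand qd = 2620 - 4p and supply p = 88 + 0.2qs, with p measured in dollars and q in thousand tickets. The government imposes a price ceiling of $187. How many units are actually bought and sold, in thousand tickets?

Rearranging supply gives qs = 5p - 440. Equilibrium: 2620 - 4p = 5p - 440, so 3060 = 9p and p* = 340, q* = 1260.
Since 187 < 340, the ceiling is binding.
At p = 187: qd = 2620 - 4·187 = 1872 and qs = 5·187 - 440 = 495.
The quantity actually transacted is the short side, supply: 495.

495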